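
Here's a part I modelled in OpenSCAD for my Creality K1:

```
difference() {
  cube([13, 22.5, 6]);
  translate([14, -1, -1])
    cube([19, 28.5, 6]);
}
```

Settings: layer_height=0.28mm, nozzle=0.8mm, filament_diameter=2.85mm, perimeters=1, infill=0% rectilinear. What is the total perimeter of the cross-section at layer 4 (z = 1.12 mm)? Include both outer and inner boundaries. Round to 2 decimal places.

At z = 1.12 mm: the cube (footprint 13×22.5) is included at this height (perimeter 71.00 mm); the 19×28.5 cube at (14, -1) contributes its full rectangle (perimeter 95.00 mm); After the difference (first − rest): starting from the 13×22.5 cube, the 19×28.5 cube at (14, -1) misses the remaining region (no effect) — boundary = 71.00 mm. Overall, the cross-section is a single solid region. Total boundary length (outer) = 71.00 mm.

71.00 mm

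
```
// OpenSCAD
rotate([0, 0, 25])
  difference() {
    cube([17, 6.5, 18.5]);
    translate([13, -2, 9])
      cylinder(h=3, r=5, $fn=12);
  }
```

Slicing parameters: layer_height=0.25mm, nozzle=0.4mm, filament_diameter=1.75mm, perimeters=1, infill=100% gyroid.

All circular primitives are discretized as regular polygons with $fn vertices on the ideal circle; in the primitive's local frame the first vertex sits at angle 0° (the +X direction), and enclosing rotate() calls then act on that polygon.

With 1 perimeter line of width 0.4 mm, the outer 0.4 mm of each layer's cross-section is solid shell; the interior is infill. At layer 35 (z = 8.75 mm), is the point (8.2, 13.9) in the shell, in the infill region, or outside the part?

outside

At z = 8.75 mm: the cube (footprint 17×6.5) is included at this height; the cylinder at (13, -2) is absent (z outside [9, 12]); Taking the first minus the rest: none of the subtracted shapes is present at this height, so the 17×6.5 cube is unchanged — 1 connected region; (whole slice rotated 25° about Z — lengths, areas and connectivity unchanged). Overall, the cross-section is a single solid region. Undo the 25° rotation: the query point maps to (13.306, 9.132) in the un-rotated model frame. The nearest boundary edge runs (17.00, 6.50)→(0.00, 6.50); distance from the point to it = 2.63 mm. The point is not inside any of the regions above, so it lies outside the cross-section (2.63 mm from the nearest boundary).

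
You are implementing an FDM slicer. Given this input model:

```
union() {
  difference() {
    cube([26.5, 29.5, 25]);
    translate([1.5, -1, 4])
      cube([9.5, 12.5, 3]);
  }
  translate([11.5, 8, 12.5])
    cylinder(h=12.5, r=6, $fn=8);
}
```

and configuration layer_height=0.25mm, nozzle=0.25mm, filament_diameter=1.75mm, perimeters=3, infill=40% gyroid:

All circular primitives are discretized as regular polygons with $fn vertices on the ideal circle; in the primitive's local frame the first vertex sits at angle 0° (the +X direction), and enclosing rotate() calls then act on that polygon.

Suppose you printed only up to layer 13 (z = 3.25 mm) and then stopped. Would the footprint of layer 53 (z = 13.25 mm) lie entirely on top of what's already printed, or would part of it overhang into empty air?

entirely on top

Compare the two slices. At z = 3.25: the cube is present — its section is the full 26.5×29.5 rectangle (area 781.75 mm²); the cube at (1.5, -1) is absent (z outside [4, 7]); After the difference (first − rest): none of the subtracted shapes is present at this height, so the 26.5×29.5 cube is unchanged — area = 781.75 mm²; the cylinder at (11.5, 8) is absent (z outside [12.5, 25]); Merging all regions: only that combined region is present, so the union is just that shape — area = 781.75 mm². At z = 13.25: the 26.5×29.5 cube contributes its full rectangle (area 781.75 mm²); the cube at (1.5, -1) is absent (z outside [4, 7]); After the difference (first − rest): none of the subtracted shapes is present at this height, so the 26.5×29.5 cube is unchanged — area = 781.75 mm²; the cylinder at (11.5, 8): section is a regular 8-gon, circumradius r=6 (area = (8/2)·6.000²·sin(360°/8) = 101.82 mm²); Combining (union): the r=6 cylinder at (11.5, 8) lies entirely inside that combined region, so the union is just that combined region — area = 781.75 mm². Checking containment: the cross-section at z = 13.25 is a subset of the cross-section at z = 3.25.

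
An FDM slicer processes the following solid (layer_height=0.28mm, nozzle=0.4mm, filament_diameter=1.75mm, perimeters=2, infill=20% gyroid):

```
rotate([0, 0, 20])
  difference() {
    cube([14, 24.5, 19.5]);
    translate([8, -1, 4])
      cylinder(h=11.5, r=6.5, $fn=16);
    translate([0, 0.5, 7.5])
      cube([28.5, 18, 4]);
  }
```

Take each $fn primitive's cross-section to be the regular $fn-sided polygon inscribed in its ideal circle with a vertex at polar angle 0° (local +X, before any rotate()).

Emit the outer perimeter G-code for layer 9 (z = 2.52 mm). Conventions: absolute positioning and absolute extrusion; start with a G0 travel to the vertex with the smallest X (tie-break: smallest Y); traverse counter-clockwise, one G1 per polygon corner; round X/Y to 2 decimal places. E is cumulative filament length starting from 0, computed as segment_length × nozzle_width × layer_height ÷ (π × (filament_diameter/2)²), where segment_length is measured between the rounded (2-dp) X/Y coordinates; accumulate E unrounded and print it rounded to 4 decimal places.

At z = 2.52 mm: the cube is present — its section is the full 14×24.5 rectangle; the cylinder at (8, -1) does not reach this height (z outside [4, 15.5]); the cube at (0, 0.5) does not reach this height (z outside [7.5, 11.5]); Subtracting the remaining from the first: none of the subtracted shapes is present at this height, so the 14×24.5 cube is unchanged — 1 connected region; (whole slice rotated 20° about Z — lengths, areas and connectivity unchanged). The outline is a single polygon with 4 vertices. Extrusion per mm of travel: 0.4 × 0.28 / (π × 0.875²) = 0.046564. Accumulating E over each segment gives final E = 3.5857.

G0 X-8.38 Y23.02 Z2.52
G1 X0.00 Y0.00 E1.1407
G1 X13.16 Y4.79 E1.7928
G1 X4.78 Y27.81 E2.9336
G1 X-8.38 Y23.02 E3.5857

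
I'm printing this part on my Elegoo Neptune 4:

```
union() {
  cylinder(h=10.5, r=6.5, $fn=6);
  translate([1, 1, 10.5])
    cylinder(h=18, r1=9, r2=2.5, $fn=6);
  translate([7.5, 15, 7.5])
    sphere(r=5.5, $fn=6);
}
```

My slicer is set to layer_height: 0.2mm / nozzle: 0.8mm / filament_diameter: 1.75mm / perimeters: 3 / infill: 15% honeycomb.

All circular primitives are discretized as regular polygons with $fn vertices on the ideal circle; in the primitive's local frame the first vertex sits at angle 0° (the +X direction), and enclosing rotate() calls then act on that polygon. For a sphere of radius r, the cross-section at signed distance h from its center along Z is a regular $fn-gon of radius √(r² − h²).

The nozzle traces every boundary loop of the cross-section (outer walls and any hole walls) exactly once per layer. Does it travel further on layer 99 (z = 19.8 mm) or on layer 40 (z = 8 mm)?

layer 40 (z = 8 mm)

Layer 99 (z = 19.8): the cylinder is not intersected at this z (z outside [0, 10.5]); the cone at (1, 1) contributes a regular 6-gon of circumradius 5.642 (interpolated between r1=9 and r2=2.5 at t=0.517) (perimeter = 2·6·5.642·sin(180°/6) = 33.85 mm); the sphere at (7.5, 15) is not intersected at this z (|z−center|=12.300 > r=5.5); Merging all regions: only the cone at (1, 1) is present, so the union is just that shape — boundary = 33.85 mm. So its perimeter = 33.85 mm. Layer 40 (z = 8): the r=6.5 cylinder gives a regular 6-gon of circumradius 6.5 (constant along its height) (perimeter = 2·6·6.500·sin(180°/6) = 39.00 mm); the cone at (1, 1) is not intersected at this z (z outside [10.5, 28.5]); the r=5.5 sphere at (7.5, 15) slices to a regular 6-gon of circumradius 5.477 (√(r²−h²) with h=0.5 from center) (perimeter = 2·6·5.477·sin(180°/6) = 32.86 mm); Combining (union): the 2 present regions are separate (no shared area or edge), so areas and boundary lengths simply add and each stays a separate island — boundary = 71.86 mm. So its perimeter = 71.86 mm. Layer 40 is larger (71.86 vs 33.85 mm).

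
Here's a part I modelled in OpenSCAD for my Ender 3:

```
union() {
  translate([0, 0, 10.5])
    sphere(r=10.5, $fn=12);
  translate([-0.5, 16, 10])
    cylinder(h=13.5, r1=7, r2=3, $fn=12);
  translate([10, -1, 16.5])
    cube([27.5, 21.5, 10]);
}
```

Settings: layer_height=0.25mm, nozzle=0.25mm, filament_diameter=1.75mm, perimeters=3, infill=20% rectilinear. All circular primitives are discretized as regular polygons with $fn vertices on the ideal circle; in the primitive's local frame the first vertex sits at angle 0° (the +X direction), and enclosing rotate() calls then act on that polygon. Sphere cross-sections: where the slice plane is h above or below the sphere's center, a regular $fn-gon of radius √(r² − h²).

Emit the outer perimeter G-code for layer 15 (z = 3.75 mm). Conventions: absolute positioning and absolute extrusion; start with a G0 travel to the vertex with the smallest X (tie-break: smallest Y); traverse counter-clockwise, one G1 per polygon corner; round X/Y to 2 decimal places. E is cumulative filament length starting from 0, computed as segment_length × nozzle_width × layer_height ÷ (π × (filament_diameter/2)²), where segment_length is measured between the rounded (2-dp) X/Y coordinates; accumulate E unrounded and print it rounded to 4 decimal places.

At z = 3.75 mm: the r=10.5 sphere contributes a regular 12-gon of circumradius √(10.5²−6.75²) = 8.043; the cone at (-0.5, 16) does not reach this height (z outside [10, 23.5]); the cube at (10, -1) is not intersected at this z (z outside [16.5, 26.5]); Merging all regions: only the r=10.5 sphere is present, so the union is just that shape — 1 connected region. The outline is a single polygon with 12 vertices. Extrusion per mm of travel: 0.25 × 0.25 / (π × 0.875²) = 0.025984. Accumulating E over each segment gives final E = 1.2984.

G0 X-8.04 Y0.00 Z3.75
G1 X-6.97 Y-4.02 E0.1081
G1 X-4.02 Y-6.97 E0.2165
G1 X0.00 Y-8.04 E0.3246
G1 X4.02 Y-6.97 E0.4327
G1 X6.97 Y-4.02 E0.5411
G1 X8.04 Y0.00 E0.6492
G1 X6.97 Y4.02 E0.7573
G1 X4.02 Y6.97 E0.8657
G1 X0.00 Y8.04 E0.9738
G1 X-4.02 Y6.97 E1.0819
G1 X-6.97 Y4.02 E1.1903
G1 X-8.04 Y0.00 E1.2984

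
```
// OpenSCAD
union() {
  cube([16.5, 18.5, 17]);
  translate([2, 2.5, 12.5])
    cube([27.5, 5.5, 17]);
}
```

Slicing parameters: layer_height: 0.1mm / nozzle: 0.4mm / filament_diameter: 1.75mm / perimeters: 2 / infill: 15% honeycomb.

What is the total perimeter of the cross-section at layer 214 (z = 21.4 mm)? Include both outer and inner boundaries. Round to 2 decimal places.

66.00 mm

At z = 21.4 mm: the cube is absent (z outside [0, 17]); the cube at (2, 2.5) is present — its section is the full 27.5×5.5 rectangle (perimeter 66.00 mm); Taking the union: only the 27.5×5.5 cube at (2, 2.5) is present, so the union is just that shape — boundary = 66.00 mm. Overall, the cross-section is a single solid region. Total boundary length (outer) = 66.00 mm.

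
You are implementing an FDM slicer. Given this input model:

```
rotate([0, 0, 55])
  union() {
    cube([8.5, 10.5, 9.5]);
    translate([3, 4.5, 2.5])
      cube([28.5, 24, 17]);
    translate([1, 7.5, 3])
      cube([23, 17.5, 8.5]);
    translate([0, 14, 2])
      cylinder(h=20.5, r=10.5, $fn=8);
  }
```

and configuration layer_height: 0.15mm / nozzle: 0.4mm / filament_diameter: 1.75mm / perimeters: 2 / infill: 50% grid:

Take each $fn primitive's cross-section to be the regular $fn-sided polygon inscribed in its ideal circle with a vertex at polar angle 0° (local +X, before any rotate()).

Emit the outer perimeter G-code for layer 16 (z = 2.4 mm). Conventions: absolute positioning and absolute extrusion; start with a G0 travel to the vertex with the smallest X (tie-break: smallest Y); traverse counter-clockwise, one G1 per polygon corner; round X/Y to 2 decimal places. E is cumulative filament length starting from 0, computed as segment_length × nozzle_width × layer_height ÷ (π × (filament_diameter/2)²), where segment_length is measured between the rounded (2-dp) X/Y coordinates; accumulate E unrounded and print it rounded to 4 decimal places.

G0 X-21.81 Y6.21 Z2.40
G1 X-17.49 Y-0.57 E0.2005
G1 X-9.64 Y-2.31 E0.4011
G1 X-2.87 Y2.01 E0.6014
G1 X0.00 Y0.00 E0.6888
G1 X4.88 Y6.96 E0.9009
G1 X-2.64 Y12.22 E1.1298
G1 X-5.45 Y16.63 E1.2603
G1 X-13.29 Y18.37 E1.4606
G1 X-20.07 Y14.05 E1.6611
G1 X-21.81 Y6.21 E1.8615

At z = 2.4 mm: the cube (footprint 8.5×10.5) is included at this height; the cube at (3, 4.5) is absent (z outside [2.5, 19.5]); the cube at (1, 7.5) is absent (z outside [3, 11.5]); the cylinder at (0, 14): section is a regular 8-gon, circumradius r=10.5; Combining (union): the regions partially overlap (shared area 43.38 mm²), so overlapping operands fuse into one piece — 1 connected region; (whole slice rotated 55° about Z — lengths, areas and connectivity unchanged). The outline is a single polygon with 10 vertices. Extrusion per mm of travel: 0.4 × 0.15 / (π × 0.875²) = 0.024945. Accumulating E over each segment gives final E = 1.8615.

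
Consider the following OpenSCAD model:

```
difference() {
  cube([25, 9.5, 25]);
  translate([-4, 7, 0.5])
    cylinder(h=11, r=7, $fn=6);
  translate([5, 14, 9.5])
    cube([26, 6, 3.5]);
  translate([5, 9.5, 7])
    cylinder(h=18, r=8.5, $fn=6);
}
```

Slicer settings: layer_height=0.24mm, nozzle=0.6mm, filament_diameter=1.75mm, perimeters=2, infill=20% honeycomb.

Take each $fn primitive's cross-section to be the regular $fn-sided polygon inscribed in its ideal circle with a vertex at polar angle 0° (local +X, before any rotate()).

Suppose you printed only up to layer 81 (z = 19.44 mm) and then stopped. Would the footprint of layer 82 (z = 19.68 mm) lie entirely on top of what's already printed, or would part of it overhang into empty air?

entirely on top

Compare the two slices. At z = 19.44: the cube is present — its section is the full 25×9.5 rectangle (area 237.50 mm²); the cylinder at (-4, 7) is not intersected at this z (z outside [0.5, 11.5]); the cube at (5, 14) is not intersected at this z (z outside [9.5, 13]); the cylinder at (5, 9.5): section is a regular 6-gon, circumradius r=8.5 (area = (6/2)·8.500²·sin(360°/6) = 187.71 mm²); Taking the first minus the rest: starting from the 25×9.5 cube (237.50 mm²), the r=8.5 cylinder at (5, 9.5) partially overlaps it — only the 83.25 mm² overlap (of its 187.71 mm²) is removed, clipping the outline — area = 154.25 mm². At z = 19.68: the cube (footprint 25×9.5) is included at this height (area 237.50 mm²); the cylinder at (-4, 7) is absent (z outside [0.5, 11.5]); the cube at (5, 14) is not intersected at this z (z outside [9.5, 13]); the r=8.5 cylinder at (5, 9.5) contributes a regular 6-gon of circumradius 8.5 (area = (6/2)·8.500²·sin(360°/6) = 187.71 mm²); Taking the first minus the rest: starting from the 25×9.5 cube (237.50 mm²), the r=8.5 cylinder at (5, 9.5) partially overlaps it — only the 83.25 mm² overlap (of its 187.71 mm²) is removed, clipping the outline — area = 154.25 mm². Checking containment: the cross-section at z = 19.68 is a subset of the cross-section at z = 19.44.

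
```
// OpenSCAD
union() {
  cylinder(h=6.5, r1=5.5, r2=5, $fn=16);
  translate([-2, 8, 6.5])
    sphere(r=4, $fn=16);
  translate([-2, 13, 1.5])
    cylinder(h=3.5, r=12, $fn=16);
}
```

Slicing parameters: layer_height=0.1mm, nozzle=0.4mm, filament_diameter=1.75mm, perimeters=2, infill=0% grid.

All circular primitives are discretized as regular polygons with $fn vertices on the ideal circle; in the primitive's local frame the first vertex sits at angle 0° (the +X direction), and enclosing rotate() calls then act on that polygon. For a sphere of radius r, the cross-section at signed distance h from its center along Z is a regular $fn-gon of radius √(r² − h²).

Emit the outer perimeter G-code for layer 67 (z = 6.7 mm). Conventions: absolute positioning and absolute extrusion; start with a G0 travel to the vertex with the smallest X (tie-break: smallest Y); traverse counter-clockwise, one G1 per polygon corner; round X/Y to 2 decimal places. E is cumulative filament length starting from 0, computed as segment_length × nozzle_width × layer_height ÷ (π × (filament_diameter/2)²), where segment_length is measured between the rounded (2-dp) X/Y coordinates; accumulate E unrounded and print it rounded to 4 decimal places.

G0 X-5.99 Y8.00 Z6.70
G1 X-5.69 Y6.47 E0.0259
G1 X-4.82 Y5.18 E0.0518
G1 X-3.53 Y4.31 E0.0777
G1 X-2.00 Y4.01 E0.1036
G1 X-0.47 Y4.31 E0.1295
G1 X0.82 Y5.18 E0.1554
G1 X1.69 Y6.47 E0.1813
G1 X1.99 Y8.00 E0.2072
G1 X1.69 Y9.53 E0.2331
G1 X0.82 Y10.82 E0.2590
G1 X-0.47 Y11.69 E0.2849
G1 X-2.00 Y11.99 E0.3108
G1 X-3.53 Y11.69 E0.3368
G1 X-4.82 Y10.82 E0.3626
G1 X-5.69 Y9.53 E0.3885
G1 X-5.99 Y8.00 E0.4144

At z = 6.7 mm: the cone is not intersected at this z (z outside [0, 6.5]); the r=4 sphere at (-2, 8) contributes a regular 16-gon of circumradius √(4²−0.2²) = 3.995; the cylinder at (-2, 13) is absent (z outside [1.5, 5]); Merging all regions: only the r=4 sphere at (-2, 8) is present, so the union is just that shape — 1 connected region. The outline is a single polygon with 16 vertices. Extrusion per mm of travel: 0.4 × 0.1 / (π × 0.875²) = 0.016630. Accumulating E over each segment gives final E = 0.4144.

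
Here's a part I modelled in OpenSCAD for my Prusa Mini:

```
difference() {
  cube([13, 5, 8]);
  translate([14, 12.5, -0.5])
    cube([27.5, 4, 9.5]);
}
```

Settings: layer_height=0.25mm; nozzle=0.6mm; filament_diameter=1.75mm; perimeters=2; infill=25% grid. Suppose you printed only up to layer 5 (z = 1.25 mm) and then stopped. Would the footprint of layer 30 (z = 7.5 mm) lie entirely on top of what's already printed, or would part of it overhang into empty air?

entirely on top

Compare the two slices. At z = 1.25: the 13×5 cube contributes its full rectangle (area 65.00 mm²); the 27.5×4 cube at (14, 12.5) contributes its full rectangle (area 110.00 mm²); After the difference (first − rest): starting from the 13×5 cube (65.00 mm²), the 27.5×4 cube at (14, 12.5) misses the remaining region (no effect) — area = 65.00 mm². At z = 7.5: the cube is present — its section is the full 13×5 rectangle (area 65.00 mm²); the 27.5×4 cube at (14, 12.5) contributes its full rectangle (area 110.00 mm²); Subtracting the remaining from the first: starting from the 13×5 cube (65.00 mm²), the 27.5×4 cube at (14, 12.5) misses the remaining region (no effect) — area = 65.00 mm². Checking containment: the cross-section at z = 7.5 is a subset of the cross-section at z = 1.25.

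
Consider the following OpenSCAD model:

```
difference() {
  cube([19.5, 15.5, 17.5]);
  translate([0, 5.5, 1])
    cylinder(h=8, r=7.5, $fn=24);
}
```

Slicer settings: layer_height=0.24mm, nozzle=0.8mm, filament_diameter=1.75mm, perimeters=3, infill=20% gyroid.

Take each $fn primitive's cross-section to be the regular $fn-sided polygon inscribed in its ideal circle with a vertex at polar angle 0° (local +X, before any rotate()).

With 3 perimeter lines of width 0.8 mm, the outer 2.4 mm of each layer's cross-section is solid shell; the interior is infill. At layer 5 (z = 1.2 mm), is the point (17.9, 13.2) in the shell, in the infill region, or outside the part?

At z = 1.2 mm: the 19.5×15.5 cube contributes its full rectangle; the cylinder at (0, 5.5): section is a regular 24-gon, circumradius r=7.5; Taking the first minus the rest: starting from the 19.5×15.5 cube, the r=7.5 cylinder at (0, 5.5) partially overlaps it — only the 80.59 mm² overlap (of its 174.70 mm²) is removed, clipping the outline — 1 connected region. Overall, the cross-section is a single solid region. The nearest boundary edge runs (19.50, 15.50)→(19.50, 0.00); distance from the point to it = 1.60 mm. The point is inside the cross-section, 1.60 mm from the nearest boundary — within the 2.4 mm shell band (3 × 0.8).

shell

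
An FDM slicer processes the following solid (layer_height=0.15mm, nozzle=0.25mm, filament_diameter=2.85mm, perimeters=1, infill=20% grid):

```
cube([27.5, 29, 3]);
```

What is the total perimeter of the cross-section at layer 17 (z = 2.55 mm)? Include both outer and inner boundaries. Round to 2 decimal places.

113.00 mm

At z = 2.55 mm: the 27.5×29 cube contributes its full rectangle (perimeter 113.00 mm). Overall, the cross-section is a single solid region. Total boundary length (outer) = 113.00 mm.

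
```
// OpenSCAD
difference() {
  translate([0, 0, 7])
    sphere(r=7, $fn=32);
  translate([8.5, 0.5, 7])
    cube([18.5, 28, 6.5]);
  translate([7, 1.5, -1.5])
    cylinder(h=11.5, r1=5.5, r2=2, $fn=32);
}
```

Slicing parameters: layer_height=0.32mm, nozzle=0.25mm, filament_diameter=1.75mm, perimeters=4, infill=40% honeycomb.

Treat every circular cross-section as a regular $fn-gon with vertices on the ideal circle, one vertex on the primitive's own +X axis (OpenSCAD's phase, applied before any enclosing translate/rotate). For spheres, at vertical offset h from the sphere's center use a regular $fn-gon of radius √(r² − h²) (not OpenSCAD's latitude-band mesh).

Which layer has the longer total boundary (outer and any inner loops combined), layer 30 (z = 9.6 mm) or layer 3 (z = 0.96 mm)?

layer 30 (z = 9.6 mm)

Layer 30 (z = 9.6): the r=7 sphere contributes a regular 32-gon of circumradius √(7²−2.6²) = 6.499 (perimeter = 2·32·6.499·sin(180°/32) = 40.77 mm); the cube at (8.5, 0.5) is present — its section is the full 18.5×28 rectangle (perimeter 93.00 mm); the cone at (7, 1.5) (r1=5.5→r2=2) has section circumradius 2.122 here — a regular 32-gon (perimeter = 2·32·2.122·sin(180°/32) = 13.31 mm); Taking the first minus the rest: starting from the r=7 sphere, the 18.5×28 cube at (8.5, 0.5) misses the remaining region (no effect); the cone at (7, 1.5) partially overlaps it — only the 3.81 mm² overlap (of its 14.05 mm²) is removed, clipping the outline — boundary = 41.59 mm. So its perimeter = 41.59 mm. Layer 3 (z = 0.96): the r=7 sphere contributes a regular 32-gon of circumradius √(7²−6.04²) = 3.538 (perimeter = 2·32·3.538·sin(180°/32) = 22.20 mm); the cube at (8.5, 0.5) is absent (z outside [7, 13.5]); the cone at (7, 1.5) contributes a regular 32-gon of circumradius 4.751 (interpolated between r1=5.5 and r2=2 at t=0.214) (perimeter = 2·32·4.751·sin(180°/32) = 29.81 mm); Subtracting the remaining from the first: starting from the r=7 sphere, the cone at (7, 1.5) partially overlaps it — only the 3.04 mm² overlap (of its 70.47 mm²) is removed, clipping the outline — boundary = 22.07 mm. So its perimeter = 22.07 mm. Layer 30 is larger (41.59 vs 22.07 mm).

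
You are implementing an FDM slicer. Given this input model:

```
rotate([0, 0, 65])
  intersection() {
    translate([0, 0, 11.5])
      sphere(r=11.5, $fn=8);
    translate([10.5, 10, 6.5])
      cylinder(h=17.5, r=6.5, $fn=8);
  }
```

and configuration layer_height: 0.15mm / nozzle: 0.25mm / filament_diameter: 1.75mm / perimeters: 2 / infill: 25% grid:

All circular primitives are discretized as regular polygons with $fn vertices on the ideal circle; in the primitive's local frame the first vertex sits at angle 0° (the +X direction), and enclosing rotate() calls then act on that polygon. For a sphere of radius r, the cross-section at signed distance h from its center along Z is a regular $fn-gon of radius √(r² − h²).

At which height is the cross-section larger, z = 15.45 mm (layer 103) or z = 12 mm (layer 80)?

Layer 103 (z = 15.45): the r=11.5 sphere slices to a regular 8-gon of circumradius 10.800 (√(r²−h²) with h=3.95 from center) (area = (8/2)·10.800²·sin(360°/8) = 329.93 mm²); the r=6.5 cylinder at (10.5, 10) contributes a regular 8-gon of circumradius 6.5 (area = (8/2)·6.500²·sin(360°/8) = 119.50 mm²); After intersecting: the r=6.5 cylinder at (10.5, 10) partially overlaps the r=11.5 sphere; clipping to the common part keeps 9.47 mm² — area = 9.47 mm²; (whole slice rotated 65° about Z — lengths, areas and connectivity unchanged). So its area = 9.47 mm². Layer 80 (z = 12): the sphere: section is a regular 8-gon, circumradius = √(r²−h²) = √(11.5²−0.5²) = 11.489 (area = (8/2)·11.489²·sin(360°/8) = 373.35 mm²); the cylinder at (10.5, 10): section is a regular 8-gon, circumradius r=6.5 (area = (8/2)·6.500²·sin(360°/8) = 119.50 mm²); Taking the intersection: the r=6.5 cylinder at (10.5, 10) partially overlaps the r=11.5 sphere; clipping to the common part keeps 14.71 mm² — area = 14.71 mm²; (whole slice rotated 65° about Z — lengths, areas and connectivity unchanged). So its area = 14.71 mm². Layer 80 is larger (14.71 vs 9.47 mm²).

layer 80 (z = 12 mm)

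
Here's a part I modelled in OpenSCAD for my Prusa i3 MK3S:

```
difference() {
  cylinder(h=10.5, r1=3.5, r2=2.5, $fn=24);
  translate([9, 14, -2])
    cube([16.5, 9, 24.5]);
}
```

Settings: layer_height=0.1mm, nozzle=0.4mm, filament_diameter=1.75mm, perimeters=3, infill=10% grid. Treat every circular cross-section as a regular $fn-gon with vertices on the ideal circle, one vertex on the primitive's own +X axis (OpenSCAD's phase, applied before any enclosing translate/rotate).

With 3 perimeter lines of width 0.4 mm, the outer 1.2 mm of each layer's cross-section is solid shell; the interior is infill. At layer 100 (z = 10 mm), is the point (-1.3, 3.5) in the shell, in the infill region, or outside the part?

At z = 10 mm: the cone (r1=3.5→r2=2.5) has section circumradius 2.548 here — a regular 24-gon; the 16.5×9 cube at (9, 14) contributes its full rectangle; Taking the first minus the rest: starting from the cone, the 16.5×9 cube at (9, 14) misses the remaining region (no effect) — 1 connected region. Overall, the cross-section is a single solid region. The nearest boundary edge runs (-1.27, 2.21)→(-0.66, 2.46); distance from the point to it = 1.21 mm. The point is not inside any of the regions above, so it lies outside the cross-section (1.21 mm from the nearest boundary).

outside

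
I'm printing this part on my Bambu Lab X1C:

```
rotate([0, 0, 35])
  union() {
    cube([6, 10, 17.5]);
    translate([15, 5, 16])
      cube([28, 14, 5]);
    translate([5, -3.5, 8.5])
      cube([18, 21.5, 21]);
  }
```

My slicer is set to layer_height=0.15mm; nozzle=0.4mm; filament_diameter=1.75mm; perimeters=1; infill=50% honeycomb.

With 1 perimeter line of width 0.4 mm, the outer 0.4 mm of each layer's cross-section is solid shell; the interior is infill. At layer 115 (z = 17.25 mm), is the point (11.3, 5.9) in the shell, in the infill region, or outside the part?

At z = 17.25 mm: the cube (footprint 6×10) is included at this height; the cube at (15, 5) is present — its section is the full 28×14 rectangle; the cube at (5, -3.5) is present — its section is the full 18×21.5 rectangle; Taking the union: the regions partially overlap (shared area 114.00 mm²), so overlapping operands fuse into one piece — 1 connected region; (rotated 35° about Z; rotation is an isometry so areas/perimeters/island counts are preserved). Overall, the cross-section is a single solid region. Undo the 35° rotation: the query point maps to (12.641, -1.648) in the un-rotated model frame. The nearest boundary edge runs (23.00, -3.50)→(5.00, -3.50); distance from the point to it = 1.85 mm. The point is inside the cross-section and 1.85 mm from the nearest boundary — more than the 0.4 mm shell width (1 × 0.4), so it's in the infill interior.

infill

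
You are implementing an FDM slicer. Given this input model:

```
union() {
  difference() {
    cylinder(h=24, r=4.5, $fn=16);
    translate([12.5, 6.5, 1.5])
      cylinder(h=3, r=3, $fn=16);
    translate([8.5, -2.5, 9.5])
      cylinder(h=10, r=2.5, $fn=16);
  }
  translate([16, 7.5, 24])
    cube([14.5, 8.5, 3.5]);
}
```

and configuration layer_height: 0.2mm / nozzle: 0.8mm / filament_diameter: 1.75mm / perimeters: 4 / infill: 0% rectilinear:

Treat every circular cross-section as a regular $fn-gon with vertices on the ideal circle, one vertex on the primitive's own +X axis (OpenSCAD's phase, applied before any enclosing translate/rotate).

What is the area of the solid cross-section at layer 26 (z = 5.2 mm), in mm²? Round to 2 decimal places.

At z = 5.2 mm: the r=4.5 cylinder contributes a regular 16-gon of circumradius 4.5 (area = (16/2)·4.500²·sin(360°/16) = 61.99 mm²); the cylinder at (12.5, 6.5) is not intersected at this z (z outside [1.5, 4.5]); the cylinder at (8.5, -2.5) is absent (z outside [9.5, 19.5]); After the difference (first − rest): none of the subtracted shapes is present at this height, so the r=4.5 cylinder is unchanged — area = 61.99 mm²; the cube at (16, 7.5) is absent (z outside [24, 27.5]); Combining (union): only the result so far is present, so the union is just that shape — area = 61.99 mm². Overall, the cross-section is a single solid region. Net area = 61.99 mm².

61.99 mm²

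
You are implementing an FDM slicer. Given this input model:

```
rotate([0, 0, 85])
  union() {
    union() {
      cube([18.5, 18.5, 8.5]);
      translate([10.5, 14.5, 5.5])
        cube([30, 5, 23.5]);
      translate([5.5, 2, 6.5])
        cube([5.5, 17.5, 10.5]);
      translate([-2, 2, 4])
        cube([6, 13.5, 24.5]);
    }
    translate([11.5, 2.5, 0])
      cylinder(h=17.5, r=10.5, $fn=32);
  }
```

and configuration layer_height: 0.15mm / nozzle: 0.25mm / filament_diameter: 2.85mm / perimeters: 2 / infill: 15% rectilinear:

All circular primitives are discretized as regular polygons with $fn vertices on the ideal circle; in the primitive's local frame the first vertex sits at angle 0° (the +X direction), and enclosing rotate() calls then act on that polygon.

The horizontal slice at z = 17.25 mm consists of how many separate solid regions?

2

At z = 17.25 mm: the cube does not reach this height (z outside [0, 8.5]); the cube at (10.5, 14.5) (footprint 30×5) is included at this height; the cube at (5.5, 2) is not intersected at this z (z outside [6.5, 17]); the cube at (-2, 2) (footprint 6×13.5) is included at this height; Combining (union): the 2 present regions are separate (no shared area or edge), so areas and boundary lengths simply add and each stays a separate island — 2 connected regions; the r=10.5 cylinder at (11.5, 2.5) gives a regular 32-gon of circumradius 10.5 (constant along its height); Combining (union): the regions partially overlap (shared area 16.39 mm²), so overlapping operands fuse into one piece — 2 connected regions; (whole slice rotated 85° about Z — lengths, areas and connectivity unchanged). The result has 2 disconnected regions.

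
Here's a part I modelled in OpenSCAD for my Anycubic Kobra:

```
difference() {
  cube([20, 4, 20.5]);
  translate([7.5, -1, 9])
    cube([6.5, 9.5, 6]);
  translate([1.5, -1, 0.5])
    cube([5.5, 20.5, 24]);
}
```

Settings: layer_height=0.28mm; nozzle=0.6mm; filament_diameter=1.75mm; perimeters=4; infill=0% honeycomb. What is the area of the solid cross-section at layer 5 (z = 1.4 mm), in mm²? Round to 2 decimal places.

At z = 1.4 mm: the cube is present — its section is the full 20×4 rectangle (area 80.00 mm²); the cube at (7.5, -1) is not intersected at this z (z outside [9, 15]); the cube at (1.5, -1) (footprint 5.5×20.5) is included at this height (area 112.75 mm²); After the difference (first − rest): starting from the 20×4 cube (80.00 mm²), the 5.5×20.5 cube at (1.5, -1) partially overlaps it — only the 22.00 mm² overlap (of its 112.75 mm²) is removed, clipping the outline — area = 58.00 mm². Overall, the cross-section has 2 separate islands. Net area = 58.00 mm².

58.00 mm²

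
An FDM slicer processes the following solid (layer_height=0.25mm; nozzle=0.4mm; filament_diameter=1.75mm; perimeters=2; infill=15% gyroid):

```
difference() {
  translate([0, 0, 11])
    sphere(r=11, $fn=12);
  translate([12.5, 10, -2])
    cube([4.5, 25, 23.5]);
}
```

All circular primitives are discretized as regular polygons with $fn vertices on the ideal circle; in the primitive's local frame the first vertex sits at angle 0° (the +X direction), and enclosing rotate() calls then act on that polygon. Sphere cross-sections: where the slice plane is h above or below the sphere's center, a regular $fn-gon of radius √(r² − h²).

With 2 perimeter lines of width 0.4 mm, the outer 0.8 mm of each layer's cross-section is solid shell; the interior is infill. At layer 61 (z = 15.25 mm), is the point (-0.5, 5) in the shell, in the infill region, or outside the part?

infill

At z = 15.25 mm: the sphere: section is a regular 12-gon, circumradius = √(r²−h²) = √(11²−4.25²) = 10.146; the 4.5×25 cube at (12.5, 10) contributes its full rectangle; Taking the first minus the rest: starting from the r=11 sphere, the 4.5×25 cube at (12.5, 10) misses the remaining region (no effect) — 1 connected region. Overall, the cross-section is a single solid region. The nearest boundary edge runs (-5.07, 8.79)→(0.00, 10.15); distance from the point to it = 4.84 mm. The point is inside the cross-section and 4.84 mm from the nearest boundary — more than the 0.8 mm shell width (2 × 0.4), so it's in the infill interior.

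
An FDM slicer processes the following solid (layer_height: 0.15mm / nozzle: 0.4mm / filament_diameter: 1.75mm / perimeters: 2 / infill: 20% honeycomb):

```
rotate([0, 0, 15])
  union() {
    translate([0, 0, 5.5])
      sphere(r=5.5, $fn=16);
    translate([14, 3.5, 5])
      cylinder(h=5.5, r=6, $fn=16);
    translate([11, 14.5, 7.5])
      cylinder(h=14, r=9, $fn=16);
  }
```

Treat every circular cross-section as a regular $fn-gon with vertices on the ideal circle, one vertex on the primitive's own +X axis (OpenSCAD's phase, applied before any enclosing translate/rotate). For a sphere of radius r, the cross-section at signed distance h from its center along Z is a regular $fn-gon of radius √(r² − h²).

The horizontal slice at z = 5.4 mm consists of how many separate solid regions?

2

At z = 5.4 mm: the r=5.5 sphere slices to a regular 16-gon of circumradius 5.499 (√(r²−h²) with h=0.1 from center); the r=6 cylinder at (14, 3.5) contributes a regular 16-gon of circumradius 6; the cylinder at (11, 14.5) does not reach this height (z outside [7.5, 21.5]); Combining (union): the 2 present regions are separate (no shared area or edge), so areas and boundary lengths simply add and each stays a separate island — 2 connected regions; (whole slice rotated 15° about Z — lengths, areas and connectivity unchanged). The result has 2 disconnected regions.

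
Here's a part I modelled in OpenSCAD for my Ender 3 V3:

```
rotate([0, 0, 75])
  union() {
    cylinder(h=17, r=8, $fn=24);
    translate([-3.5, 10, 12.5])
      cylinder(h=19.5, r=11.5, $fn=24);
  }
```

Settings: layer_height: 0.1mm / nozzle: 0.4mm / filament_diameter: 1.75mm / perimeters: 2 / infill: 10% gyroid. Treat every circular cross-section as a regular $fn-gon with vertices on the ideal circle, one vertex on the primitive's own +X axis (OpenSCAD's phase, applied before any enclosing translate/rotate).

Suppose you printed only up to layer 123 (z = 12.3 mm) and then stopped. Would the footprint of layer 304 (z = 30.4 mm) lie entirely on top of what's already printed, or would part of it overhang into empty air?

part overhangs

Compare the two slices. At z = 12.3: the r=8 cylinder gives a regular 24-gon of circumradius 8 (constant along its height) (area = (24/2)·8.000²·sin(360°/24) = 198.77 mm²); the cylinder at (-3.5, 10) does not reach this height (z outside [12.5, 32]); Taking the union: only the r=8 cylinder is present, so the union is just that shape — area = 198.77 mm²; (whole slice rotated 75° about Z — lengths, areas and connectivity unchanged). At z = 30.4: the cylinder is not intersected at this z (z outside [0, 17]); the cylinder at (-3.5, 10): section is a regular 24-gon, circumradius r=11.5 (area = (24/2)·11.500²·sin(360°/24) = 410.75 mm²); Taking the union: only the r=11.5 cylinder at (-3.5, 10) is present, so the union is just that shape — area = 410.75 mm²; (whole slice rotated 75° about Z — lengths, areas and connectivity unchanged). Checking containment: at z = 30.4 the cross-section extends beyond the z = 12.3 cross-section by about 313.50 mm².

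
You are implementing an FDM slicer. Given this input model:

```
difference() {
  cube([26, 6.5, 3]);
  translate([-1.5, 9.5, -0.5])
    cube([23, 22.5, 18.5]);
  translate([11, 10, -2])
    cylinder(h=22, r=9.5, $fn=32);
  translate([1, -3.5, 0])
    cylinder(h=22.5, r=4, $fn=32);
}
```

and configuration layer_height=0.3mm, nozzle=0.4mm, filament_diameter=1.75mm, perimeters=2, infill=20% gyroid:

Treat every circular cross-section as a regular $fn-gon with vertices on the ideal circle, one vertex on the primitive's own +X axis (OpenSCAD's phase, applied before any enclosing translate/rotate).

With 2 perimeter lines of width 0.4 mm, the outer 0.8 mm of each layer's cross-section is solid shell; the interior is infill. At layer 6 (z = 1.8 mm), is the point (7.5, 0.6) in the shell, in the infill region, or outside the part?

shell

At z = 1.8 mm: the 26×6.5 cube contributes its full rectangle; the 23×22.5 cube at (-1.5, 9.5) contributes its full rectangle; the cylinder at (11, 10): section is a regular 32-gon, circumradius r=9.5; the cylinder at (1, -3.5): section is a regular 32-gon, circumradius r=4; Taking the first minus the rest: starting from the 26×6.5 cube, the 23×22.5 cube at (-1.5, 9.5) misses the remaining region (no effect); the r=9.5 cylinder at (11, 10) partially overlaps it — only the 76.12 mm² overlap (of its 281.71 mm²) is removed, clipping the outline; the r=4 cylinder at (1, -3.5) partially overlaps it — only the 1.07 mm² overlap (of its 49.94 mm²) is removed, clipping the outline — 1 connected region. Overall, the cross-section is a single solid region. The nearest boundary edge runs (7.36, 1.22)→(9.15, 0.68); distance from the point to it = 0.56 mm. The point is inside the cross-section, 0.56 mm from the nearest boundary — within the 0.8 mm shell band (2 × 0.4).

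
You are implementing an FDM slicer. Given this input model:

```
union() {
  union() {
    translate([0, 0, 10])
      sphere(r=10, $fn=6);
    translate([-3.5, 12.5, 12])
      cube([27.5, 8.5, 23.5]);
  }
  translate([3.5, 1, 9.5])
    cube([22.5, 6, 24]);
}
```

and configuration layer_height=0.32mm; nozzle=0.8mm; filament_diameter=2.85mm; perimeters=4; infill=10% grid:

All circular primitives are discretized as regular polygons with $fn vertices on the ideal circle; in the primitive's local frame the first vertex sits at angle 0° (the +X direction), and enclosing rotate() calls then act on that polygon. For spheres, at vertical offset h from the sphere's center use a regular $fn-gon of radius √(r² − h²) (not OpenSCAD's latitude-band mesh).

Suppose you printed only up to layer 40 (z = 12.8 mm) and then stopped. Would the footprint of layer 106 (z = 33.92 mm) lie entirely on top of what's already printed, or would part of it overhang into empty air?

Compare the two slices. At z = 12.8: the sphere: section is a regular 6-gon, circumradius = √(r²−h²) = √(10²−2.8²) = 9.600 (area = (6/2)·9.600²·sin(360°/6) = 239.44 mm²); the cube at (-3.5, 12.5) (footprint 27.5×8.5) is included at this height (area 233.75 mm²); Taking the union: the 2 present regions are separate (no shared area or edge), so areas and boundary lengths simply add and each stays a separate island — area = 473.19 mm²; the 22.5×6 cube at (3.5, 1) contributes its full rectangle (area 135.00 mm²); Combining (union): the regions partially overlap — summed areas 608.19 mm² minus the doubly-counted overlap 22.74 mm² gives 585.45 mm² — area = 585.45 mm². At z = 33.92: the sphere is absent (|z−center|=23.920 > r=10); the cube at (-3.5, 12.5) (footprint 27.5×8.5) is included at this height (area 233.75 mm²); Merging all regions: only the 27.5×8.5 cube at (-3.5, 12.5) is present, so the union is just that shape — area = 233.75 mm²; the cube at (3.5, 1) is absent (z outside [9.5, 33.5]); Combining (union): only the result so far is present, so the union is just that shape — area = 233.75 mm². Checking containment: the cross-section at z = 33.92 is a subset of the cross-section at z = 12.8.

entirely on top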